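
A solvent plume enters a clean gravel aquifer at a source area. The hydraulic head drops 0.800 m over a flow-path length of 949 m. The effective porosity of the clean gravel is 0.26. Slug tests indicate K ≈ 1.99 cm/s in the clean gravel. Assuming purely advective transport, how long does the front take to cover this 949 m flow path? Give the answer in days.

Convert K: 1.99 cm/s × 864 = 1719 m/day.
Hydraulic gradient i = Δh / L = 0.800 / 949 = 0.0008430.
Darcy flux q = K · i = 1719 × 0.0008430 = 1.449 m/day.
Seepage velocity v = q / n_e = 1.449 / 0.26 = 5.575 m/day.
Travel time t = L / v = 949 / 5.575 = 170.2 days.

170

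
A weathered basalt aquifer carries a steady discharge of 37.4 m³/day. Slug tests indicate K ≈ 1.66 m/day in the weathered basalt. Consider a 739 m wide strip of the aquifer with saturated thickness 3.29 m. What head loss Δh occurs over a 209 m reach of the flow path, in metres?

1.94

Cross-sectional area A = 739 × 3.29 = 2431 m².
From Q = K·A·i, i = Q / (K·A) = 37.4 / (1.660 × 2431) = 0.009267.
Head loss Δh = i · L = 0.009267 × 209 = 1.937 m.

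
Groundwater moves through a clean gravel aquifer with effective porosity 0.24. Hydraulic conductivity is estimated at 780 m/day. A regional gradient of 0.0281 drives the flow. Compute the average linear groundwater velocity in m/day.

Hydraulic gradient i = 0.0281.
Darcy flux q = K · i = 780.0 × 0.02810 = 21.92 m/day.
Seepage velocity v = q / n_e = 21.92 / 0.24 = 91.33 m/day.

91.3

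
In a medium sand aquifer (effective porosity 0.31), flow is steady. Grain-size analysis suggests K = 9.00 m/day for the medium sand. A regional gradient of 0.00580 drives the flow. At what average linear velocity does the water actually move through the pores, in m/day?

Hydraulic gradient i = 0.00580.
Darcy flux q = K · i = 9.000 × 0.005800 = 0.05220 m/day.
Seepage velocity v = q / n_e = 0.05220 / 0.31 = 0.1684 m/day.

0.168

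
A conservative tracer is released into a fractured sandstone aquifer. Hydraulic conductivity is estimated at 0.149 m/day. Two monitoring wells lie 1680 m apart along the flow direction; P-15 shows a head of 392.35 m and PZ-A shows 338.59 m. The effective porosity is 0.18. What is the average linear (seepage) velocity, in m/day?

Hydraulic gradient i = (392.35 − 338.59) / 1680 = 53.76 / 1680 = 0.03200.
Darcy flux q = K · i = 0.1490 × 0.03200 = 0.004768 m/day.
Seepage velocity v = q / n_e = 0.004768 / 0.18 = 0.02649 m/day.

0.0265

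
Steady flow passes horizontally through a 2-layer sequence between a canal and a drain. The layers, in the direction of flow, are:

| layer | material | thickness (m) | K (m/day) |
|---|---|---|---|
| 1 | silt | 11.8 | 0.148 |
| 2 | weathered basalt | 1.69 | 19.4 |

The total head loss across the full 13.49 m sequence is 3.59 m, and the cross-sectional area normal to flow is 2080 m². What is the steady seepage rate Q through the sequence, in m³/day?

Flow is perpendicular to layering, so the layers act in series and the equivalent K is the thickness-weighted harmonic mean.
Total thickness L = 11.8 + 1.69 = 13.49 m.
Σ(b_i/K_i) = 11.8/0.148 + 1.69/19.4 = 79.82 d.
K_eq = L / Σ(b_i/K_i) = 13.49 / 79.82 = 0.1690 m/day.
Q = K_eq · A · (Δh/L) = 0.1690 × 2080 × (3.59/13.49) = 93.55 m³/day.

93.6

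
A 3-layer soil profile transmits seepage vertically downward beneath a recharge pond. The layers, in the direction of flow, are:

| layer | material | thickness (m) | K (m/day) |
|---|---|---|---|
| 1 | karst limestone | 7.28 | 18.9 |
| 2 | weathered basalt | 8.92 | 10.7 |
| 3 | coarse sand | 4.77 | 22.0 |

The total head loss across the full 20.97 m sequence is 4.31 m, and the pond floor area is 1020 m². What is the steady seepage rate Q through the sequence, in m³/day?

Flow is perpendicular to layering, so the layers act in series and the equivalent K is the thickness-weighted harmonic mean.
Total thickness L = 7.28 + 8.92 + 4.77 = 20.97 m.
Σ(b_i/K_i) = 7.28/18.9 + 8.92/10.7 + 4.77/22.0 = 1.436 d.
K_eq = L / Σ(b_i/K_i) = 20.97 / 1.436 = 14.61 m/day.
Q = K_eq · A · (Δh/L) = 14.61 × 1020 × (4.31/20.97) = 3062 m³/day.

3060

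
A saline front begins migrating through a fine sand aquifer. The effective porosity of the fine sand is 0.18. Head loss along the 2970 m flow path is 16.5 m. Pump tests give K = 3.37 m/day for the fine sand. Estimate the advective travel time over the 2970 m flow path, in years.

Hydraulic gradient i = Δh / L = 16.5 / 2970 = 0.005556.
Darcy flux q = K · i = 3.370 × 0.005556 = 0.01872 m/day.
Seepage velocity v = q / n_e = 0.01872 / 0.18 = 0.1040 m/day.
Travel time t = L / v = 2970 / 0.1040 = 28554 days = 78.18 years.

78.2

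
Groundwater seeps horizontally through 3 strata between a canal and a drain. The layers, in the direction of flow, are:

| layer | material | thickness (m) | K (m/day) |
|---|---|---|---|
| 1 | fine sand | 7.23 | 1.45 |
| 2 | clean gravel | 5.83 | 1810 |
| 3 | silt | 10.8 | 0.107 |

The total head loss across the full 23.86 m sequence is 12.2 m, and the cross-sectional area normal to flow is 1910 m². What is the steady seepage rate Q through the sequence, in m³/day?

Flow is perpendicular to layering, so the layers act in series and the equivalent K is the thickness-weighted harmonic mean.
Total thickness L = 7.23 + 5.83 + 10.8 = 23.86 m.
Σ(b_i/K_i) = 7.23/1.45 + 5.83/1810 + 10.8/0.107 = 105.9 d.
K_eq = L / Σ(b_i/K_i) = 23.86 / 105.9 = 0.2253 m/day.
Q = K_eq · A · (Δh/L) = 0.2253 × 1910 × (12.2/23.86) = 220.0 m³/day.

220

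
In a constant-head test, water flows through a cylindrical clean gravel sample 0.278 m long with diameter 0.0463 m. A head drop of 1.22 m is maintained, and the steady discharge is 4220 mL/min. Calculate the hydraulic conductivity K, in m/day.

Cross-sectional area A = π·(d/2)² = π × (0.0463/2)² = 0.001684 m².
Convert discharge: 4220 mL/min = 7.033e-05 m³/s.
Darcy's law rearranged: K = Q·L / (A·Δh) = 7.033e-05 × 0.278 / (0.001684 × 1.22) = 0.009519 m/s = 822.4 m/day.

822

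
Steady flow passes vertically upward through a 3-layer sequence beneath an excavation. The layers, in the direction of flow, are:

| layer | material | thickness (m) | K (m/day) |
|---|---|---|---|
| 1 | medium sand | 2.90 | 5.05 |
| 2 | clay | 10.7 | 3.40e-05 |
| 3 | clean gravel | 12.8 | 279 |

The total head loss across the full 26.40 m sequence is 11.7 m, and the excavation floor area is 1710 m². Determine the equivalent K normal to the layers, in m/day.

Flow is perpendicular to layering, so the layers act in series and the equivalent K is the thickness-weighted harmonic mean.
Total thickness L = 2.90 + 10.7 + 12.8 = 26.40 m.
Σ(b_i/K_i) = 2.90/5.05 + 10.7/3.40e-05 + 12.8/279 = 3.147e+05 d.
K_eq = L / Σ(b_i/K_i) = 26.40 / 3.147e+05 = 8.389e-05 m/day.

8.39e-05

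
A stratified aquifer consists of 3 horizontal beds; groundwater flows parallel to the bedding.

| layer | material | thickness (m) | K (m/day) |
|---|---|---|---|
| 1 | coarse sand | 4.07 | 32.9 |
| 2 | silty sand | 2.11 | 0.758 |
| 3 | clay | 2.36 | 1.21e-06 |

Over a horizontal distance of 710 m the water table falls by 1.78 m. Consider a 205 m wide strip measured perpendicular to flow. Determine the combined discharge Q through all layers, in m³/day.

Flow is parallel to layering, so each bed carries its own Darcy discharge and the transmissivities add.
Σ(K_i·b_i) = 32.9×4.07 + 0.758×2.11 + 1.21e-06×2.36 = 135.5 m²/day.
Hydraulic gradient i = Δh / L = 1.78 / 710 = 0.002507.
Q = Σ(K_i·b_i) · W · i = 135.5 × 205 × 0.002507 = 69.64 m³/day.

69.6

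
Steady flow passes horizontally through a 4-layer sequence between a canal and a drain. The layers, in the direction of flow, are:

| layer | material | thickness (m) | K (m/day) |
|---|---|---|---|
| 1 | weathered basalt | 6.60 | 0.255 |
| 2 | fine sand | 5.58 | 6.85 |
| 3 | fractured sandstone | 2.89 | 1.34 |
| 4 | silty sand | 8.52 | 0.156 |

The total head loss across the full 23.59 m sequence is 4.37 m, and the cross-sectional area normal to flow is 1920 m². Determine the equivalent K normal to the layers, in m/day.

Flow is perpendicular to layering, so the layers act in series and the equivalent K is the thickness-weighted harmonic mean.
Total thickness L = 6.60 + 5.58 + 2.89 + 8.52 = 23.59 m.
Σ(b_i/K_i) = 6.60/0.255 + 5.58/6.85 + 2.89/1.34 + 8.52/0.156 = 83.47 d.
K_eq = L / Σ(b_i/K_i) = 23.59 / 83.47 = 0.2826 m/day.

0.283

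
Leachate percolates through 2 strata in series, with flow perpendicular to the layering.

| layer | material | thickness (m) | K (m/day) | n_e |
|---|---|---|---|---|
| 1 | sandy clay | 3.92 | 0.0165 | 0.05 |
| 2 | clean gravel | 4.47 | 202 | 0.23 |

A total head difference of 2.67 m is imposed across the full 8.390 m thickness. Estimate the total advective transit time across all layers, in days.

With flow normal to the layers, continuity requires the same specific discharge q through every layer.
Σ(b_i/K_i) = 3.92/0.0165 + 4.47/202 = 237.6 d.
q = Δh / Σ(b_i/K_i) = 2.67 / 237.6 = 0.01124 m/day.
In each layer the seepage velocity is v_i = q/n_i, so the layer transit time is t_i = b_i·n_i / q:
  layer 1 (sandy clay): t_1 = 3.92 × 0.05 / 0.01124 = 17.44 d
  layer 2 (clean gravel): t_2 = 4.47 × 0.23 / 0.01124 = 91.49 d
Total t = Σ t_i = 108.9 days.

109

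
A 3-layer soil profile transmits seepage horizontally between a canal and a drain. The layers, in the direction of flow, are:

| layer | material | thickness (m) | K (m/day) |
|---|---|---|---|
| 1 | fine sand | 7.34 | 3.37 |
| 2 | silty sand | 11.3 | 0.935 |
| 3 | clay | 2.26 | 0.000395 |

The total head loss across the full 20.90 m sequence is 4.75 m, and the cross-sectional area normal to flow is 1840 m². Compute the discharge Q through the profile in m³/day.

Flow is perpendicular to layering, so the layers act in series and the equivalent K is the thickness-weighted harmonic mean.
Total thickness L = 7.34 + 11.3 + 2.26 = 20.90 m.
Σ(b_i/K_i) = 7.34/3.37 + 11.3/0.935 + 2.26/0.000395 = 5736 d.
K_eq = L / Σ(b_i/K_i) = 20.90 / 5736 = 0.003644 m/day.
Q = K_eq · A · (Δh/L) = 0.003644 × 1840 × (4.75/20.90) = 1.524 m³/day.

1.52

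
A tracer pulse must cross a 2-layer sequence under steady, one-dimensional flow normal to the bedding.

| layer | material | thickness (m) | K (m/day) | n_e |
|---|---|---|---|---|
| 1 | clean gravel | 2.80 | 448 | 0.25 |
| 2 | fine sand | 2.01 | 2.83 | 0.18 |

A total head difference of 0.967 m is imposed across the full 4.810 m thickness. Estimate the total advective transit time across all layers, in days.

0.787

With flow normal to the layers, continuity requires the same specific discharge q through every layer.
Σ(b_i/K_i) = 2.80/448 + 2.01/2.83 = 0.7165 d.
q = Δh / Σ(b_i/K_i) = 0.967 / 0.7165 = 1.350 m/day.
In each layer the seepage velocity is v_i = q/n_i, so the layer transit time is t_i = b_i·n_i / q:
  layer 1 (clean gravel): t_1 = 2.80 × 0.25 / 1.350 = 0.5187 d
  layer 2 (fine sand): t_2 = 2.01 × 0.18 / 1.350 = 0.2681 d
Total t = Σ t_i = 0.7867 days.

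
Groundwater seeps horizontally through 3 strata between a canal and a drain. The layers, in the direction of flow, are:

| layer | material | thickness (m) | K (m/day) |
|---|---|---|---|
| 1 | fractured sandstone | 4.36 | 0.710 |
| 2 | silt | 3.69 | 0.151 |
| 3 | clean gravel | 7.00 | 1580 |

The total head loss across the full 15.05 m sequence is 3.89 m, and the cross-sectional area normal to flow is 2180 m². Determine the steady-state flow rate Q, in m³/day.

277

Flow is perpendicular to layering, so the layers act in series and the equivalent K is the thickness-weighted harmonic mean.
Total thickness L = 4.36 + 3.69 + 7.00 = 15.05 m.
Σ(b_i/K_i) = 4.36/0.710 + 3.69/0.151 + 7.00/1580 = 30.58 d.
K_eq = L / Σ(b_i/K_i) = 15.05 / 30.58 = 0.4921 m/day.
Q = K_eq · A · (Δh/L) = 0.4921 × 2180 × (3.89/15.05) = 277.3 m³/day.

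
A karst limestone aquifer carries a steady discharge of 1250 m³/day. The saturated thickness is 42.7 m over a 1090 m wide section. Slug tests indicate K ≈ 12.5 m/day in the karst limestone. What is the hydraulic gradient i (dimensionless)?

Cross-sectional area A = 1090 × 42.7 = 46543 m².
From Q = K·A·i, i = Q / (K·A) = 1250 / (12.50 × 46543) = 0.002149.

0.00215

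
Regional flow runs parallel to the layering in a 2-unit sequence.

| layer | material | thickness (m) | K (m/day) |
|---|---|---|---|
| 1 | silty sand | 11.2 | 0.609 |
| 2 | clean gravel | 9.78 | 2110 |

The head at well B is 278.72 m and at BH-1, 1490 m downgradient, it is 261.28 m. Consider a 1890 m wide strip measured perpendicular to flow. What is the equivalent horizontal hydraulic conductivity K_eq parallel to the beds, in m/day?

984

Flow is parallel to layering, so each bed carries its own Darcy discharge and the transmissivities add.
Σ(K_i·b_i) = 0.609×11.2 + 2110×9.78 = 20643 m²/day.
Total thickness b = 20.98 m, so K_eq = Σ(K_i·b_i)/b = 983.9 m/day.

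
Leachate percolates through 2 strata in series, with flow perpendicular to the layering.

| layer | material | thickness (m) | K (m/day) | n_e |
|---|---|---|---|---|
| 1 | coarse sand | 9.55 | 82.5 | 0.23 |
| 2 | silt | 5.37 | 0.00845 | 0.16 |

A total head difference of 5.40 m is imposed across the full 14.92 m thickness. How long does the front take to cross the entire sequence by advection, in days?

360

With flow normal to the layers, continuity requires the same specific discharge q through every layer.
Σ(b_i/K_i) = 9.55/82.5 + 5.37/0.00845 = 635.6 d.
q = Δh / Σ(b_i/K_i) = 5.40 / 635.6 = 0.008496 m/day.
In each layer the seepage velocity is v_i = q/n_i, so the layer transit time is t_i = b_i·n_i / q:
  layer 1 (coarse sand): t_1 = 9.55 × 0.23 / 0.008496 = 258.5 d
  layer 2 (silt): t_2 = 5.37 × 0.16 / 0.008496 = 101.1 d
Total t = Σ t_i = 359.7 days.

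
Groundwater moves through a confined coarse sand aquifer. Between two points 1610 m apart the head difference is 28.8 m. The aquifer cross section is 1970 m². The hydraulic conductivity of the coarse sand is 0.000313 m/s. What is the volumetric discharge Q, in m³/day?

953

Convert K: 0.000313 m/s × 86400 = 27.04 m/day.
Hydraulic gradient i = Δh / L = 28.8 / 1610 = 0.01789.
Darcy's law: Q = K · A · i = 27.04 × 1970 × 0.01789 = 953.0 m³/day.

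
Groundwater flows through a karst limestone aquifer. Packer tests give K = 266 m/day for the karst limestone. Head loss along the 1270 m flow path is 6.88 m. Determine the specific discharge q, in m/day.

Hydraulic gradient i = Δh / L = 6.88 / 1270 = 0.005417.
Specific discharge q = K · i = 266.0 × 0.005417 = 1.441 m/day.

1.44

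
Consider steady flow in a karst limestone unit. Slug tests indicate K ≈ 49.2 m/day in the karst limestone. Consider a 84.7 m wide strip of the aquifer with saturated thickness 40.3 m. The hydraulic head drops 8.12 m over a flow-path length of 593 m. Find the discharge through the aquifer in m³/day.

Cross-sectional area A = 84.7 × 40.3 = 3413 m².
Hydraulic gradient i = Δh / L = 8.12 / 593 = 0.01369.
Darcy's law: Q = K · A · i = 49.20 × 3413 × 0.01369 = 2300 m³/day.

2300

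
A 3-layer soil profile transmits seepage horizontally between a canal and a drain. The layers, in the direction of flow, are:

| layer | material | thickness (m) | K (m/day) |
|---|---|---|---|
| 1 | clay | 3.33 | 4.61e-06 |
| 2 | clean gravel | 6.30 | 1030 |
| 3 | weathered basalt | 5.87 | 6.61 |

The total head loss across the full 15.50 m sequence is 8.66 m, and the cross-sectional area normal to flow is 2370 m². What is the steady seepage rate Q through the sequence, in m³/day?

0.0284

Flow is perpendicular to layering, so the layers act in series and the equivalent K is the thickness-weighted harmonic mean.
Total thickness L = 3.33 + 6.30 + 5.87 = 15.50 m.
Σ(b_i/K_i) = 3.33/4.61e-06 + 6.30/1030 + 5.87/6.61 = 7.223e+05 d.
K_eq = L / Σ(b_i/K_i) = 15.50 / 7.223e+05 = 2.146e-05 m/day.
Q = K_eq · A · (Δh/L) = 2.146e-05 × 2370 × (8.66/15.50) = 0.02841 m³/day.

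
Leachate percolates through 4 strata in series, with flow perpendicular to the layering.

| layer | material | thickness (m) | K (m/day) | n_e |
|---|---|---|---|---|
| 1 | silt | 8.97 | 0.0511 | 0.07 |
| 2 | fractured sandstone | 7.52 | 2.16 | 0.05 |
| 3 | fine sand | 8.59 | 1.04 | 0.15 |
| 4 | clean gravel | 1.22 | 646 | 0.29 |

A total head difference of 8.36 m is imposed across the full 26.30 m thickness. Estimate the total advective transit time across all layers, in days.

59.3

With flow normal to the layers, continuity requires the same specific discharge q through every layer.
Σ(b_i/K_i) = 8.97/0.0511 + 7.52/2.16 + 8.59/1.04 + 1.22/646 = 187.3 d.
q = Δh / Σ(b_i/K_i) = 8.36 / 187.3 = 0.04464 m/day.
In each layer the seepage velocity is v_i = q/n_i, so the layer transit time is t_i = b_i·n_i / q:
  layer 1 (silt): t_1 = 8.97 × 0.07 / 0.04464 = 14.07 d
  layer 2 (fractured sandstone): t_2 = 7.52 × 0.05 / 0.04464 = 8.423 d
  layer 3 (fine sand): t_3 = 8.59 × 0.15 / 0.04464 = 28.87 d
  layer 4 (clean gravel): t_4 = 1.22 × 0.29 / 0.04464 = 7.926 d
Total t = Σ t_i = 59.28 days.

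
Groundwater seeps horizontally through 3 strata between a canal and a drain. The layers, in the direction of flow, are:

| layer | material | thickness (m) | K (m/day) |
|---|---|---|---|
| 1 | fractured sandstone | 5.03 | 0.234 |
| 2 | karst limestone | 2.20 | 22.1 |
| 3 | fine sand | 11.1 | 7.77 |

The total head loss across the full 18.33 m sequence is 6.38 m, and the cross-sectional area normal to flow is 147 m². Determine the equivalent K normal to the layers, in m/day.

Flow is perpendicular to layering, so the layers act in series and the equivalent K is the thickness-weighted harmonic mean.
Total thickness L = 5.03 + 2.20 + 11.1 = 18.33 m.
Σ(b_i/K_i) = 5.03/0.234 + 2.20/22.1 + 11.1/7.77 = 23.02 d.
K_eq = L / Σ(b_i/K_i) = 18.33 / 23.02 = 0.7961 m/day.

0.796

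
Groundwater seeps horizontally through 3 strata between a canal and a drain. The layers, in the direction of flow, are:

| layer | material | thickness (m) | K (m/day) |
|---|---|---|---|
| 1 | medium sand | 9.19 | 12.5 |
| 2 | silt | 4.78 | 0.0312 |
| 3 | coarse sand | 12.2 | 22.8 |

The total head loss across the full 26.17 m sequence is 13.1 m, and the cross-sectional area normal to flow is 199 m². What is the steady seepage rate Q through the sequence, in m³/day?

Flow is perpendicular to layering, so the layers act in series and the equivalent K is the thickness-weighted harmonic mean.
Total thickness L = 9.19 + 4.78 + 12.2 = 26.17 m.
Σ(b_i/K_i) = 9.19/12.5 + 4.78/0.0312 + 12.2/22.8 = 154.5 d.
K_eq = L / Σ(b_i/K_i) = 26.17 / 154.5 = 0.1694 m/day.
Q = K_eq · A · (Δh/L) = 0.1694 × 199 × (13.1/26.17) = 16.88 m³/day.

16.9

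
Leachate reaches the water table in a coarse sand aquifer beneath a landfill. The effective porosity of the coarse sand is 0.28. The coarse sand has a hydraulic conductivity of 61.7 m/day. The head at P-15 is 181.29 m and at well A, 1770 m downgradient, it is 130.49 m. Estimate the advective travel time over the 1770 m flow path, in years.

0.766

Hydraulic gradient i = (181.29 − 130.49) / 1770 = 50.8 / 1770 = 0.02870.
Darcy flux q = K · i = 61.70 × 0.02870 = 1.771 m/day.
Seepage velocity v = q / n_e = 1.771 / 0.28 = 6.324 m/day.
Travel time t = L / v = 1770 / 6.324 = 279.9 days = 0.7662 years.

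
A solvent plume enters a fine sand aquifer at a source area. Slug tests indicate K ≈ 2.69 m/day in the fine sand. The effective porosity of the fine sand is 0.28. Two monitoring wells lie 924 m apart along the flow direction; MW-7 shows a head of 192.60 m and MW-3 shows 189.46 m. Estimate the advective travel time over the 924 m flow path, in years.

77.5

Hydraulic gradient i = (192.60 − 189.46) / 924 = 3.14 / 924 = 0.003398.
Darcy flux q = K · i = 2.690 × 0.003398 = 0.009141 m/day.
Seepage velocity v = q / n_e = 0.009141 / 0.28 = 0.03265 m/day.
Travel time t = L / v = 924 / 0.03265 = 28302 days = 77.49 years.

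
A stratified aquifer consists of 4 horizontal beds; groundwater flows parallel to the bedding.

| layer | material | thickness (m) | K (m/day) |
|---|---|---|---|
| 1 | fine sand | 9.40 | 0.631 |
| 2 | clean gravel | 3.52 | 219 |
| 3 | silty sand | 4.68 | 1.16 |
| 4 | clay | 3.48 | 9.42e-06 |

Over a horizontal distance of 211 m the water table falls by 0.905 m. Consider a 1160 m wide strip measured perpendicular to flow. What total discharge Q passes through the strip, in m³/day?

Flow is parallel to layering, so each bed carries its own Darcy discharge and the transmissivities add.
Σ(K_i·b_i) = 0.631×9.40 + 219×3.52 + 1.16×4.68 + 9.42e-06×3.48 = 782.2 m²/day.
Hydraulic gradient i = Δh / L = 0.905 / 211 = 0.004289.
Q = Σ(K_i·b_i) · W · i = 782.2 × 1160 × 0.004289 = 3892 m³/day.

3890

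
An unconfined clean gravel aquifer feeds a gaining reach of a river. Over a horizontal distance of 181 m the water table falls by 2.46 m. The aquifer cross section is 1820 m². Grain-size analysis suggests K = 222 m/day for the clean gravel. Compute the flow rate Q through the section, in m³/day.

Hydraulic gradient i = Δh / L = 2.46 / 181 = 0.01359.
Darcy's law: Q = K · A · i = 222.0 × 1820 × 0.01359 = 5491 m³/day.

5490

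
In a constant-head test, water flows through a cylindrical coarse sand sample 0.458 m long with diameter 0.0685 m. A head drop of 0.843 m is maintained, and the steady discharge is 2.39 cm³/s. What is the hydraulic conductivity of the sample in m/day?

30.4

Cross-sectional area A = π·(d/2)² = π × (0.0685/2)² = 0.003685 m².
Convert discharge: 2.39 cm³/s = 2.390e-06 m³/s.
Darcy's law rearranged: K = Q·L / (A·Δh) = 2.390e-06 × 0.458 / (0.003685 × 0.843) = 0.0003523 m/s = 30.44 m/day.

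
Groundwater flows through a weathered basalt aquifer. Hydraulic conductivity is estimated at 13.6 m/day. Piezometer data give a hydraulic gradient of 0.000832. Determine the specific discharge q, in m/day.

0.0113

Hydraulic gradient i = 0.000832.
Specific discharge q = K · i = 13.60 × 0.0008320 = 0.01132 m/day.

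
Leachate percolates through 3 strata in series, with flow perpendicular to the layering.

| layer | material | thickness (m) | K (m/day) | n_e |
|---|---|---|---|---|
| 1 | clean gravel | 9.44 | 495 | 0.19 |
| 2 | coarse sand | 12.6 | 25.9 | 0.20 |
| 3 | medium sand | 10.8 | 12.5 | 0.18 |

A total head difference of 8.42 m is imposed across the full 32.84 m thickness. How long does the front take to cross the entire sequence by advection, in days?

With flow normal to the layers, continuity requires the same specific discharge q through every layer.
Σ(b_i/K_i) = 9.44/495 + 12.6/25.9 + 10.8/12.5 = 1.370 d.
q = Δh / Σ(b_i/K_i) = 8.42 / 1.370 = 6.148 m/day.
In each layer the seepage velocity is v_i = q/n_i, so the layer transit time is t_i = b_i·n_i / q:
  layer 1 (clean gravel): t_1 = 9.44 × 0.19 / 6.148 = 0.2917 d
  layer 2 (coarse sand): t_2 = 12.6 × 0.20 / 6.148 = 0.4099 d
  layer 3 (medium sand): t_3 = 10.8 × 0.18 / 6.148 = 0.3162 d
Total t = Σ t_i = 1.018 days.

1.02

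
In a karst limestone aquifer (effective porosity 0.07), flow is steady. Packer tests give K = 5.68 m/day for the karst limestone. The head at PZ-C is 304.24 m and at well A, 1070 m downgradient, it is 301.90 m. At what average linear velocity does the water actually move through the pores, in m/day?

0.177

Hydraulic gradient i = (304.24 − 301.90) / 1070 = 2.34 / 1070 = 0.002187.
Darcy flux q = K · i = 5.680 × 0.002187 = 0.01242 m/day.
Seepage velocity v = q / n_e = 0.01242 / 0.07 = 0.1775 m/day.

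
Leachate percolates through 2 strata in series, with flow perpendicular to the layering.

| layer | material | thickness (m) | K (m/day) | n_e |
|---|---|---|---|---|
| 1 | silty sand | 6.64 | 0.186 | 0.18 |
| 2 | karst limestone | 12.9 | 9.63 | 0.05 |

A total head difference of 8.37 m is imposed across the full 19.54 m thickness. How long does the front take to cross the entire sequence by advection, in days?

8.14

With flow normal to the layers, continuity requires the same specific discharge q through every layer.
Σ(b_i/K_i) = 6.64/0.186 + 12.9/9.63 = 37.04 d.
q = Δh / Σ(b_i/K_i) = 8.37 / 37.04 = 0.2260 m/day.
In each layer the seepage velocity is v_i = q/n_i, so the layer transit time is t_i = b_i·n_i / q:
  layer 1 (silty sand): t_1 = 6.64 × 0.18 / 0.2260 = 5.289 d
  layer 2 (karst limestone): t_2 = 12.9 × 0.05 / 0.2260 = 2.854 d
Total t = Σ t_i = 8.143 days.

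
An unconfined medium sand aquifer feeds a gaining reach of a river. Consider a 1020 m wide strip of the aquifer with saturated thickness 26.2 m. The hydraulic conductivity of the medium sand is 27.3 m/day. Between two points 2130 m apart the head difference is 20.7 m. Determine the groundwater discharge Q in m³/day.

Cross-sectional area A = 1020 × 26.2 = 26724 m².
Hydraulic gradient i = Δh / L = 20.7 / 2130 = 0.009718.
Darcy's law: Q = K · A · i = 27.30 × 26724 × 0.009718 = 7090 m³/day.

7090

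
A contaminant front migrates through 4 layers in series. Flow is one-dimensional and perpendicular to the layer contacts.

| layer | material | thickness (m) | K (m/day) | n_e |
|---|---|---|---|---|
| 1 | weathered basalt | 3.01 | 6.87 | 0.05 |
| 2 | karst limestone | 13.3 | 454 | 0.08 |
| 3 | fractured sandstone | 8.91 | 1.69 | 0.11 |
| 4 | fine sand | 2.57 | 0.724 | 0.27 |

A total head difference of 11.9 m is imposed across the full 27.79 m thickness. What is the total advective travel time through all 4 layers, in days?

2.25

With flow normal to the layers, continuity requires the same specific discharge q through every layer.
Σ(b_i/K_i) = 3.01/6.87 + 13.3/454 + 8.91/1.69 + 2.57/0.724 = 9.289 d.
q = Δh / Σ(b_i/K_i) = 11.9 / 9.289 = 1.281 m/day.
In each layer the seepage velocity is v_i = q/n_i, so the layer transit time is t_i = b_i·n_i / q:
  layer 1 (weathered basalt): t_1 = 3.01 × 0.05 / 1.281 = 0.1175 d
  layer 2 (karst limestone): t_2 = 13.3 × 0.08 / 1.281 = 0.8306 d
  layer 3 (fractured sandstone): t_3 = 8.91 × 0.11 / 1.281 = 0.7651 d
  layer 4 (fine sand): t_4 = 2.57 × 0.27 / 1.281 = 0.5417 d
Total t = Σ t_i = 2.255 days.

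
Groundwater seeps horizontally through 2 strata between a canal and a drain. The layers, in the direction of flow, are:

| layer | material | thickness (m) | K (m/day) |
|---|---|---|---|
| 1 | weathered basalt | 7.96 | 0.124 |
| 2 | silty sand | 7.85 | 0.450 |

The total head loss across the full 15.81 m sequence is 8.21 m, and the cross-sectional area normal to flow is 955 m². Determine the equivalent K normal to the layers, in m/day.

0.194

Flow is perpendicular to layering, so the layers act in series and the equivalent K is the thickness-weighted harmonic mean.
Total thickness L = 7.96 + 7.85 = 15.81 m.
Σ(b_i/K_i) = 7.96/0.124 + 7.85/0.450 = 81.64 d.
K_eq = L / Σ(b_i/K_i) = 15.81 / 81.64 = 0.1937 m/day.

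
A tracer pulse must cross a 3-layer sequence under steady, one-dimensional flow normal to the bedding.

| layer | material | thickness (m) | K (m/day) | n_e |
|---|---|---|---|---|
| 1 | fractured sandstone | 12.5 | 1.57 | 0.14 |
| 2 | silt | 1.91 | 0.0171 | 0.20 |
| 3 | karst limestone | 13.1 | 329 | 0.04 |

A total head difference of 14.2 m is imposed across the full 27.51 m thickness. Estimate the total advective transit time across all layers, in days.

With flow normal to the layers, continuity requires the same specific discharge q through every layer.
Σ(b_i/K_i) = 12.5/1.57 + 1.91/0.0171 + 13.1/329 = 119.7 d.
q = Δh / Σ(b_i/K_i) = 14.2 / 119.7 = 0.1186 m/day.
In each layer the seepage velocity is v_i = q/n_i, so the layer transit time is t_i = b_i·n_i / q:
  layer 1 (fractured sandstone): t_1 = 12.5 × 0.14 / 0.1186 = 14.75 d
  layer 2 (silt): t_2 = 1.91 × 0.20 / 0.1186 = 3.220 d
  layer 3 (karst limestone): t_3 = 13.1 × 0.04 / 0.1186 = 4.417 d
Total t = Σ t_i = 22.39 days.

22.4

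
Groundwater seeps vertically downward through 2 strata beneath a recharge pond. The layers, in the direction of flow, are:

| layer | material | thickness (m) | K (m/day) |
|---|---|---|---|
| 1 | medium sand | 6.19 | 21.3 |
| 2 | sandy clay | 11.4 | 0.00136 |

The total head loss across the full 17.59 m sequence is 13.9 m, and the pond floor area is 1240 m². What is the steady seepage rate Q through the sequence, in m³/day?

2.06

Flow is perpendicular to layering, so the layers act in series and the equivalent K is the thickness-weighted harmonic mean.
Total thickness L = 6.19 + 11.4 = 17.59 m.
Σ(b_i/K_i) = 6.19/21.3 + 11.4/0.00136 = 8383 d.
K_eq = L / Σ(b_i/K_i) = 17.59 / 8383 = 0.002098 m/day.
Q = K_eq · A · (Δh/L) = 0.002098 × 1240 × (13.9/17.59) = 2.056 m³/day.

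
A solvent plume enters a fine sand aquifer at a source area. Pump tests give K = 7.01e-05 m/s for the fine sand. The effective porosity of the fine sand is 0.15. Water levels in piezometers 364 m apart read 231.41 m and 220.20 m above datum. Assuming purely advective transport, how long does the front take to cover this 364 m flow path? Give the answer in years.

0.801

Convert K: 7.01e-05 m/s × 86400 = 6.057 m/day.
Hydraulic gradient i = (231.41 − 220.20) / 364 = 11.21 / 364 = 0.03080.
Darcy flux q = K · i = 6.057 × 0.03080 = 0.1865 m/day.
Seepage velocity v = q / n_e = 0.1865 / 0.15 = 1.243 m/day.
Travel time t = L / v = 364 / 1.243 = 292.7 days = 0.8014 years.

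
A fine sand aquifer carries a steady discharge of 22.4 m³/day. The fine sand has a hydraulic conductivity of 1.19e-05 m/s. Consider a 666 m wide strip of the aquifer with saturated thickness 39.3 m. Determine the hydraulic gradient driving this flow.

Convert K: 1.19e-05 m/s × 86400 = 1.028 m/day.
Cross-sectional area A = 666 × 39.3 = 26174 m².
From Q = K·A·i, i = Q / (K·A) = 22.4 / (1.028 × 26174) = 0.0008324.

0.000832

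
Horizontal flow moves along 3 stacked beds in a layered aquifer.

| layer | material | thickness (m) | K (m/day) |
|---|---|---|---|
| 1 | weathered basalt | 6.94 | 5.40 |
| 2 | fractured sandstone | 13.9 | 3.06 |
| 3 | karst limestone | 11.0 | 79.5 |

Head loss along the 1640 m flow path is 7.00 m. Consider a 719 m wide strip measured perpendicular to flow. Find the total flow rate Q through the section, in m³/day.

2930

Flow is parallel to layering, so each bed carries its own Darcy discharge and the transmissivities add.
Σ(K_i·b_i) = 5.40×6.94 + 3.06×13.9 + 79.5×11.0 = 954.5 m²/day.
Hydraulic gradient i = Δh / L = 7.00 / 1640 = 0.004268.
Q = Σ(K_i·b_i) · W · i = 954.5 × 719 × 0.004268 = 2929 m³/day.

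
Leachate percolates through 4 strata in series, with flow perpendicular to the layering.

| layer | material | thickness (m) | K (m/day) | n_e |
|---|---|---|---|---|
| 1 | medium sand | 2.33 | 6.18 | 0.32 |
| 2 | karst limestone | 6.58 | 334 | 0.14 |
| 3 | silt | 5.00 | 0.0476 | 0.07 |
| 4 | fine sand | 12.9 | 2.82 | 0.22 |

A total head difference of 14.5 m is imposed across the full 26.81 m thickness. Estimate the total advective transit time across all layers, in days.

With flow normal to the layers, continuity requires the same specific discharge q through every layer.
Σ(b_i/K_i) = 2.33/6.18 + 6.58/334 + 5.00/0.0476 + 12.9/2.82 = 110.0 d.
q = Δh / Σ(b_i/K_i) = 14.5 / 110.0 = 0.1318 m/day.
In each layer the seepage velocity is v_i = q/n_i, so the layer transit time is t_i = b_i·n_i / q:
  layer 1 (medium sand): t_1 = 2.33 × 0.32 / 0.1318 = 5.657 d
  layer 2 (karst limestone): t_2 = 6.58 × 0.14 / 0.1318 = 6.989 d
  layer 3 (silt): t_3 = 5.00 × 0.07 / 0.1318 = 2.655 d
  layer 4 (fine sand): t_4 = 12.9 × 0.22 / 0.1318 = 21.53 d
Total t = Σ t_i = 36.83 days.

36.8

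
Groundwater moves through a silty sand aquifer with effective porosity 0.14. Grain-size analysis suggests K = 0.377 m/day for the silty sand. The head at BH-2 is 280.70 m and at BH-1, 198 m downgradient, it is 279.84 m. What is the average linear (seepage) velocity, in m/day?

Hydraulic gradient i = (280.70 − 279.84) / 198 = 0.86 / 198 = 0.004343.
Darcy flux q = K · i = 0.3770 × 0.004343 = 0.001637 m/day.
Seepage velocity v = q / n_e = 0.001637 / 0.14 = 0.01170 m/day.

0.0117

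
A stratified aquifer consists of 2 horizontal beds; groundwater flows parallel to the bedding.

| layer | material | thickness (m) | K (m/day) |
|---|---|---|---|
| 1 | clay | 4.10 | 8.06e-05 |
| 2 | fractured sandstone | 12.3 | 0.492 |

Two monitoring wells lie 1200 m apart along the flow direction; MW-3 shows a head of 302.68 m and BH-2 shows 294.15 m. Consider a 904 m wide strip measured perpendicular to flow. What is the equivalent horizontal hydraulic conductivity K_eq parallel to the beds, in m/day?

Flow is parallel to layering, so each bed carries its own Darcy discharge and the transmissivities add.
Σ(K_i·b_i) = 8.06e-05×4.10 + 0.492×12.3 = 6.052 m²/day.
Total thickness b = 16.40 m, so K_eq = Σ(K_i·b_i)/b = 0.3690 m/day.

0.369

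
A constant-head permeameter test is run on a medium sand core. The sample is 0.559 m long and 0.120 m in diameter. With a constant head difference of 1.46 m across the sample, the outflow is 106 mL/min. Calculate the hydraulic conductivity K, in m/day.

5.17

Cross-sectional area A = π·(d/2)² = π × (0.120/2)² = 0.01131 m².
Convert discharge: 106 mL/min = 1.767e-06 m³/s.
Darcy's law rearranged: K = Q·L / (A·Δh) = 1.767e-06 × 0.559 / (0.01131 × 1.46) = 5.981e-05 m/s = 5.167 m/day.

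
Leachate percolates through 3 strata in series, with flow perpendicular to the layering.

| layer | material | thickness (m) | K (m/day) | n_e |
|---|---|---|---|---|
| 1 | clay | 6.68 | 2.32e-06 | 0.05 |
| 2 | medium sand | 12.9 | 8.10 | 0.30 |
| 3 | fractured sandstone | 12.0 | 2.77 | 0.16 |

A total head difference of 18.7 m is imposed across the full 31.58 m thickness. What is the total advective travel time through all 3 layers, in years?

2580

With flow normal to the layers, continuity requires the same specific discharge q through every layer.
Σ(b_i/K_i) = 6.68/2.32e-06 + 12.9/8.10 + 12.0/2.77 = 2.879e+06 d.
q = Δh / Σ(b_i/K_i) = 18.7 / 2.879e+06 = 6.495e-06 m/day.
In each layer the seepage velocity is v_i = q/n_i, so the layer transit time is t_i = b_i·n_i / q:
  layer 1 (clay): t_1 = 6.68 × 0.05 / 6.495e-06 = 51427 d
  layer 2 (medium sand): t_2 = 12.9 × 0.30 / 6.495e-06 = 5.959e+05 d
  layer 3 (fractured sandstone): t_3 = 12.0 × 0.16 / 6.495e-06 = 2.956e+05 d
Total t = Σ t_i = 9.429e+05 days = 2582 years.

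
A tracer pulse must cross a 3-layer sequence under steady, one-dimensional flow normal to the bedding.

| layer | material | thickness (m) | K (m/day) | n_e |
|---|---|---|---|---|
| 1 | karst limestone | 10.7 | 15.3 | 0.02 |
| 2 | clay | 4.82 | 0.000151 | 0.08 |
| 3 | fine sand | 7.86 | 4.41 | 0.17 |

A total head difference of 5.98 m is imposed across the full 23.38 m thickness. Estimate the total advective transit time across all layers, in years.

28.3

With flow normal to the layers, continuity requires the same specific discharge q through every layer.
Σ(b_i/K_i) = 10.7/15.3 + 4.82/0.000151 + 7.86/4.41 = 31923 d.
q = Δh / Σ(b_i/K_i) = 5.98 / 31923 = 0.0001873 m/day.
In each layer the seepage velocity is v_i = q/n_i, so the layer transit time is t_i = b_i·n_i / q:
  layer 1 (karst limestone): t_1 = 10.7 × 0.02 / 0.0001873 = 1142 d
  layer 2 (clay): t_2 = 4.82 × 0.08 / 0.0001873 = 2058 d
  layer 3 (fine sand): t_3 = 7.86 × 0.17 / 0.0001873 = 7133 d
Total t = Σ t_i = 10334 days = 28.29 years.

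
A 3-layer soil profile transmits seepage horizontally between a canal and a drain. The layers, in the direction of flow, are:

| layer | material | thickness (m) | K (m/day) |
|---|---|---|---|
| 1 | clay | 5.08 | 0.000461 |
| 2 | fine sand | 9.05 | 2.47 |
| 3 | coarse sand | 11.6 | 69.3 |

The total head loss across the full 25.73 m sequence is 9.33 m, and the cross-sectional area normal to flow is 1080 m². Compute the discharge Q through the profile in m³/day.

0.914

Flow is perpendicular to layering, so the layers act in series and the equivalent K is the thickness-weighted harmonic mean.
Total thickness L = 5.08 + 9.05 + 11.6 = 25.73 m.
Σ(b_i/K_i) = 5.08/0.000461 + 9.05/2.47 + 11.6/69.3 = 11023 d.
K_eq = L / Σ(b_i/K_i) = 25.73 / 11023 = 0.002334 m/day.
Q = K_eq · A · (Δh/L) = 0.002334 × 1080 × (9.33/25.73) = 0.9141 m³/day.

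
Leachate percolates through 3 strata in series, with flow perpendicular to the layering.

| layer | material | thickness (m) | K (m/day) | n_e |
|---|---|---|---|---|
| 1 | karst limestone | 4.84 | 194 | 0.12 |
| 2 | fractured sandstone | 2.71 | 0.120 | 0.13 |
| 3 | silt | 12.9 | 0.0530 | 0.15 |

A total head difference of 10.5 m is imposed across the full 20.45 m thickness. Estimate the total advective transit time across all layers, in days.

With flow normal to the layers, continuity requires the same specific discharge q through every layer.
Σ(b_i/K_i) = 4.84/194 + 2.71/0.120 + 12.9/0.0530 = 266.0 d.
q = Δh / Σ(b_i/K_i) = 10.5 / 266.0 = 0.03947 m/day.
In each layer the seepage velocity is v_i = q/n_i, so the layer transit time is t_i = b_i·n_i / q:
  layer 1 (karst limestone): t_1 = 4.84 × 0.12 / 0.03947 = 14.71 d
  layer 2 (fractured sandstone): t_2 = 2.71 × 0.13 / 0.03947 = 8.925 d
  layer 3 (silt): t_3 = 12.9 × 0.15 / 0.03947 = 49.02 d
Total t = Σ t_i = 72.66 days.

72.7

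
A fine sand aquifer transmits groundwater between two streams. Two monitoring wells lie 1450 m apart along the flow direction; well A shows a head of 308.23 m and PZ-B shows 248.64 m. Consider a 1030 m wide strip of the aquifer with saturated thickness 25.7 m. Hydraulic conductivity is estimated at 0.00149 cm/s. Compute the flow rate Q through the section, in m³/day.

Convert K: 0.00149 cm/s × 864 = 1.287 m/day.
Cross-sectional area A = 1030 × 25.7 = 26471 m².
Hydraulic gradient i = (308.23 − 248.64) / 1450 = 59.59 / 1450 = 0.04110.
Darcy's law: Q = K · A · i = 1.287 × 26471 × 0.04110 = 1400 m³/day.

1400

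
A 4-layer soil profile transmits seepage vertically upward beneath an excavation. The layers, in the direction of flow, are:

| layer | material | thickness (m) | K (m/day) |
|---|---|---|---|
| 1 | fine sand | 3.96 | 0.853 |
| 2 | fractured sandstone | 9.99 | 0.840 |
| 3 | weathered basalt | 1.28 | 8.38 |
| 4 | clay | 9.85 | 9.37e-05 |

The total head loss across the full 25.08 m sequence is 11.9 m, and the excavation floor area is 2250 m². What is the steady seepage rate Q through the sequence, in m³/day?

Flow is perpendicular to layering, so the layers act in series and the equivalent K is the thickness-weighted harmonic mean.
Total thickness L = 3.96 + 9.99 + 1.28 + 9.85 = 25.08 m.
Σ(b_i/K_i) = 3.96/0.853 + 9.99/0.840 + 1.28/8.38 + 9.85/9.37e-05 = 1.051e+05 d.
K_eq = L / Σ(b_i/K_i) = 25.08 / 1.051e+05 = 0.0002385 m/day.
Q = K_eq · A · (Δh/L) = 0.0002385 × 2250 × (11.9/25.08) = 0.2547 m³/day.

0.255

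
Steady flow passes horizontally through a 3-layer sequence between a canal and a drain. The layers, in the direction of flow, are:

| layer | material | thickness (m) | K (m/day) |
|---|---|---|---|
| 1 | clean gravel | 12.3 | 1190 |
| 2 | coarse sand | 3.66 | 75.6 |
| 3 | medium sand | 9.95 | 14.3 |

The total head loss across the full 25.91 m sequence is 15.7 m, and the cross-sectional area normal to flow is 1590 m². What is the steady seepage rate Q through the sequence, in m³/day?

33100

Flow is perpendicular to layering, so the layers act in series and the equivalent K is the thickness-weighted harmonic mean.
Total thickness L = 12.3 + 3.66 + 9.95 = 25.91 m.
Σ(b_i/K_i) = 12.3/1190 + 3.66/75.6 + 9.95/14.3 = 0.7546 d.
K_eq = L / Σ(b_i/K_i) = 25.91 / 0.7546 = 34.34 m/day.
Q = K_eq · A · (Δh/L) = 34.34 × 1590 × (15.7/25.91) = 33083 m³/day.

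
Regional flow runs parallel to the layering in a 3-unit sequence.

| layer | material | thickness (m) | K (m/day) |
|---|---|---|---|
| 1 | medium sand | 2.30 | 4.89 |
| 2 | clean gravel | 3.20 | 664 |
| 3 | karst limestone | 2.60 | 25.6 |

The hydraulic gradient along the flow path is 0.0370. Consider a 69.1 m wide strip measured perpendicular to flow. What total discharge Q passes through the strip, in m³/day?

5630

Flow is parallel to layering, so each bed carries its own Darcy discharge and the transmissivities add.
Σ(K_i·b_i) = 4.89×2.30 + 664×3.20 + 25.6×2.60 = 2203 m²/day.
Hydraulic gradient i = 0.0370.
Q = Σ(K_i·b_i) · W · i = 2203 × 69.1 × 0.03700 = 5631 m³/day.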